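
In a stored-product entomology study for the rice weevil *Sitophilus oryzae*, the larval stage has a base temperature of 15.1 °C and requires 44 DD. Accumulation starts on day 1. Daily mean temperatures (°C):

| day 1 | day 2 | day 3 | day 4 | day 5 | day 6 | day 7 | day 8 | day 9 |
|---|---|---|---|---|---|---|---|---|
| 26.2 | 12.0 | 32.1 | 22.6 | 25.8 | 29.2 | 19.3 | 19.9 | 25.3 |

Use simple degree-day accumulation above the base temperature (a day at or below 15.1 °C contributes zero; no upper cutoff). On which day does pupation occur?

day 5

Daily DD above 15.1 °C: 11.1, 0.0, 17.0, 7.5, 10.7, 14.1, 4.2, 4.8, 10.2.
Cumulative: 11.1, 11.1, 28.1, 35.6, 46.3, 60.4, 64.6, 69.4, 79.6.
The total first reaches 44 DD on day 5.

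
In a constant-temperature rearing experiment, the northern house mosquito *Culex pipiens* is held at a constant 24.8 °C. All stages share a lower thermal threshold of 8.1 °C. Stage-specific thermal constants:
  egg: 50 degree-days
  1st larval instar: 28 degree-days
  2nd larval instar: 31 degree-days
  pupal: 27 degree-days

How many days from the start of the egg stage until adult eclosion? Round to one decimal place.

Daily accumulation at 24.8 °C = 24.8 − 8.1 = 16.7 DD/day.
Total K = 50 + 28 + 31 + 27 = 136 DD.
Total duration = 136 / 16.7 = 8.144 ≈ 8.1 days.

8.1 days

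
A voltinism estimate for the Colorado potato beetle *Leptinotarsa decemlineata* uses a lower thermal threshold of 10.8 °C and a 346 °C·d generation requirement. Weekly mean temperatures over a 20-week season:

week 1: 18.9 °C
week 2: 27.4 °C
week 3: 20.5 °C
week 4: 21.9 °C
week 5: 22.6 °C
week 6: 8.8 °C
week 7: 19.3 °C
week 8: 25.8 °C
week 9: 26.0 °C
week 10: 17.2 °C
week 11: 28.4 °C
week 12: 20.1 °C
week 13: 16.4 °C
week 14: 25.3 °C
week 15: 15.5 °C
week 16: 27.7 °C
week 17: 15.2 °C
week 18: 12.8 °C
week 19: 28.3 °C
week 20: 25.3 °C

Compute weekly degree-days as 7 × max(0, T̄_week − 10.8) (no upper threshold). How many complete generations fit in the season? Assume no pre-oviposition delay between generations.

4 generations

Weekly DD (7 × max(0, T̄ − 10.8)): 56.7, 116.2, 67.9, 77.7, 82.6, 0.0, 59.5, 105.0, 106.4, 44.8, 123.2, 65.1, 39.2, 101.5, 32.9, 118.3, 30.8, 14.0, 122.5, 101.5.
Season total = 1465.8 DD.
Complete generations = ⌊1465.8 / 346⌋ = 4.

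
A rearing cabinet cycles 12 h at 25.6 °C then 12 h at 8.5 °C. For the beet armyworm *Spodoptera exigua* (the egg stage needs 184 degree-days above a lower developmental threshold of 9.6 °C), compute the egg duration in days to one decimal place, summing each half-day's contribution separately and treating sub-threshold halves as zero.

Day half: max(0, 25.6 − 9.6) × 0.5 = 16.0 × 0.5 = 8.00 DD.
Night half: max(0, 8.5 − 9.6) × 0.5 = 0.0 × 0.5 = 0.00 DD.
Per 24 h: 8.00 DD/day.
Duration = 184 / 8.00 = 23.000 ≈ 23.0 days.

23.0 days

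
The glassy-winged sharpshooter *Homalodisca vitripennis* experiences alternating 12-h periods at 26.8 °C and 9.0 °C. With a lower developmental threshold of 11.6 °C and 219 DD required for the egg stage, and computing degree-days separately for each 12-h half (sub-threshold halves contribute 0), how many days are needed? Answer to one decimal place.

Day half: max(0, 26.8 − 11.6) × 0.5 = 15.2 × 0.5 = 7.60 DD.
Night half: max(0, 9.0 − 11.6) × 0.5 = 0.0 × 0.5 = 0.00 DD.
Per 24 h: 7.60 DD/day.
Duration = 219 / 7.60 = 28.816 ≈ 28.8 days.

28.8 days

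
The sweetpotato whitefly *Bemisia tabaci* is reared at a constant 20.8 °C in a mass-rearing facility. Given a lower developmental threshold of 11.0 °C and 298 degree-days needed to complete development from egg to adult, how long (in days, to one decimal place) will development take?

Daily accumulation = 20.8 − 11.0 = 9.8 DD/day.
Duration = 298 / 9.8 = 30.408 ≈ 30.4 days.

30.4 days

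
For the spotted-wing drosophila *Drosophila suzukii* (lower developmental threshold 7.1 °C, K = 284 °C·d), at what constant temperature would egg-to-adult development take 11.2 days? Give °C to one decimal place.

Required daily accumulation = 284 / 11.2 = 25.357 DD/day.
T = T_base + 25.357 = 7.1 + 25.357 = 32.457 ≈ 32.5 °C.

32.5 °C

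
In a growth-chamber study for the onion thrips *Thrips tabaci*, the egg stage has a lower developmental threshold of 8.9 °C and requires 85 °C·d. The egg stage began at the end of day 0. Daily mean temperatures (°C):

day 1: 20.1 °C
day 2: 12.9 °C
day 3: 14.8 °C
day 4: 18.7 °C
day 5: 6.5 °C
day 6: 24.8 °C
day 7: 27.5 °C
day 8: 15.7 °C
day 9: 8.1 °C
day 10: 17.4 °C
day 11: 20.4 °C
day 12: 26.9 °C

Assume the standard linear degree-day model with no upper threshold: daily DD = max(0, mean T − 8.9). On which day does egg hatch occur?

day 11

Daily DD above 8.9 °C: 11.2, 4.0, 5.9, 9.8, 0.0, 15.9, 18.6, 6.8, 0.0, 8.5, 11.5, 18.0.
Cumulative: 11.2, 15.2, 21.1, 30.9, 30.9, 46.8, 65.4, 72.2, 72.2, 80.7, 92.2, 110.2.
The total first reaches 85 DD on day 11.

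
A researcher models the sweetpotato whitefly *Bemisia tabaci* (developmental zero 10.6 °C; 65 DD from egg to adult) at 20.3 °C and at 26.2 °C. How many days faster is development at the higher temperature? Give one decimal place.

2.5 days

At 20.3 °C: 65 / (20.3 − 10.6) = 65 / 9.7 = 6.701 d.
At 26.2 °C: 65 / (26.2 − 10.6) = 65 / 15.6 = 4.167 d.
Difference = |6.701 − 4.167| = 2.534 ≈ 2.5 days.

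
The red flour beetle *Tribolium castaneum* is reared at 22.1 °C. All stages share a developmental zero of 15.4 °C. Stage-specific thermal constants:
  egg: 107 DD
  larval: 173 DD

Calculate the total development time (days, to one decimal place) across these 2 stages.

41.8 days

Daily accumulation at 22.1 °C = 22.1 − 15.4 = 6.7 DD/day.
Total K = 107 + 173 = 280 DD.
Total duration = 280 / 6.7 = 41.791 ≈ 41.8 days.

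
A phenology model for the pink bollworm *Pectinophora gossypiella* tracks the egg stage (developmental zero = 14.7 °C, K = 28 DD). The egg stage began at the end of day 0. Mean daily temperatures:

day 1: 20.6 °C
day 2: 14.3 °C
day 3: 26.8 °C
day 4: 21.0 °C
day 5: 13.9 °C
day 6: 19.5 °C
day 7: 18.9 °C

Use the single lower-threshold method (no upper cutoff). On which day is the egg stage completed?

day 6

Daily DD above 14.7 °C: 5.9, 0.0, 12.1, 6.3, 0.0, 4.8, 4.2.
Cumulative: 5.9, 5.9, 18.0, 24.3, 24.3, 29.1, 33.3.
The total first reaches 28 DD on day 6.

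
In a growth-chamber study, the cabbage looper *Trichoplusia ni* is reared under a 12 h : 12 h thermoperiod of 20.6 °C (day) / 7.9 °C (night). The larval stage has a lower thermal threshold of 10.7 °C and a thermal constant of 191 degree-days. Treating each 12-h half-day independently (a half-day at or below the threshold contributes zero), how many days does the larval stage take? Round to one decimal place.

38.6 days

Day half: max(0, 20.6 − 10.7) × 0.5 = 9.9 × 0.5 = 4.95 DD.
Night half: max(0, 7.9 − 10.7) × 0.5 = 0.0 × 0.5 = 0.00 DD.
Per 24 h: 4.95 DD/day.
Duration = 191 / 4.95 = 38.586 ≈ 38.6 days.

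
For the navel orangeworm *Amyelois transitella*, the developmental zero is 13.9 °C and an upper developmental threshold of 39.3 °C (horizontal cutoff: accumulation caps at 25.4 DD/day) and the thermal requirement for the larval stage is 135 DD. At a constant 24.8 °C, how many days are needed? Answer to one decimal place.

12.4 days

Daily accumulation = 24.8 − 13.9 = 10.9 DD/day.
Duration = 135 / 10.9 = 12.385 ≈ 12.4 days.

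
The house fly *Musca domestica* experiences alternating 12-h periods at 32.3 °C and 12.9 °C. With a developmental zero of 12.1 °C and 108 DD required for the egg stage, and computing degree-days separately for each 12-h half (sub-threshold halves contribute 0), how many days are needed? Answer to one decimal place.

Day half: max(0, 32.3 − 12.1) × 0.5 = 20.2 × 0.5 = 10.10 DD.
Night half: max(0, 12.9 − 12.1) × 0.5 = 0.8 × 0.5 = 0.40 DD.
Per 24 h: 10.50 DD/day.
Duration = 108 / 10.50 = 10.286 ≈ 10.3 days.

10.3 days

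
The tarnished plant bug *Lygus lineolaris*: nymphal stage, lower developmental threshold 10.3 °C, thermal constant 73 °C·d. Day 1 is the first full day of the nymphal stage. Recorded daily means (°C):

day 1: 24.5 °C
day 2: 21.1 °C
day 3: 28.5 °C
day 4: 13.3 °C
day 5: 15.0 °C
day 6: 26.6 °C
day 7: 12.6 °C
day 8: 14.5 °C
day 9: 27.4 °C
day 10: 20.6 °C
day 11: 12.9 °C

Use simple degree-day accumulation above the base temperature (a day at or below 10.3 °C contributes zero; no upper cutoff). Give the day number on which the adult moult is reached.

day 8

Daily DD above 10.3 °C: 14.2, 10.8, 18.2, 3.0, 4.7, 16.3, 2.3, 4.2, 17.1, 10.3, 2.6.
Cumulative: 14.2, 25.0, 43.2, 46.2, 50.9, 67.2, 69.5, 73.7, 90.8, 101.1, 103.7.
The total first reaches 73 DD on day 8.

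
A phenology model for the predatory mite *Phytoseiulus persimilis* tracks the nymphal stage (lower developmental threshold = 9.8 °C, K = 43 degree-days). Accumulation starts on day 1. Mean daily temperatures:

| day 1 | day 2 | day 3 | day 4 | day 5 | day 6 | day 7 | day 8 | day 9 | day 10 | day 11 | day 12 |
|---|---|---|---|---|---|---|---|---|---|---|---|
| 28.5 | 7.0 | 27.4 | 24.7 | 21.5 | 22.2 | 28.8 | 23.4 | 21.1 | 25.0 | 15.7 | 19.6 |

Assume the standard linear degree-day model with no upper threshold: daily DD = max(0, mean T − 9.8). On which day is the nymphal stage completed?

Daily DD above 9.8 °C: 18.7, 0.0, 17.6, 14.9, 11.7, 12.4, 19.0, 13.6, 11.3, 15.2, 5.9, 9.8.
Cumulative: 18.7, 18.7, 36.3, 51.2, 62.9, 75.3, 94.3, 107.9, 119.2, 134.4, 140.3, 150.1.
The total first reaches 43 DD on day 4.

day 4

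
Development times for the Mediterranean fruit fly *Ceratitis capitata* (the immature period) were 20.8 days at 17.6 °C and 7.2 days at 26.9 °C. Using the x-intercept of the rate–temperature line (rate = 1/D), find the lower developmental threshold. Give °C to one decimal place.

Linear rate model ⇒ the product D·(T − T_b) is constant across temperatures.
20.8·(17.6 − T_b) = 7.2·(26.9 − T_b)
T_b = (20.8·17.6 − 7.2·26.9) / (20.8 − 7.2) = 172.40 / 13.6 = 12.676 °C ≈ 12.7 °C.

12.7 °C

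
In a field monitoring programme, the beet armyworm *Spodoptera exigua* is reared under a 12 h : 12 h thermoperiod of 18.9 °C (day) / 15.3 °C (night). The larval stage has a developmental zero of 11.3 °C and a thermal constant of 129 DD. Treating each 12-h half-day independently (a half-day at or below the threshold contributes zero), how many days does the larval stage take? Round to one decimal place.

22.2 days

Day half: max(0, 18.9 − 11.3) × 0.5 = 7.6 × 0.5 = 3.80 DD.
Night half: max(0, 15.3 − 11.3) × 0.5 = 4.0 × 0.5 = 2.00 DD.
Per 24 h: 5.80 DD/day.
Duration = 129 / 5.80 = 22.241 ≈ 22.2 days.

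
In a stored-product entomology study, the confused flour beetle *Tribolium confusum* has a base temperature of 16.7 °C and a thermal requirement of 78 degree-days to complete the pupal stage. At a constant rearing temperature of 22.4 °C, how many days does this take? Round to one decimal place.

13.7 days

Daily accumulation = 22.4 − 16.7 = 5.7 DD/day.
Duration = 78 / 5.7 = 13.684 ≈ 13.7 days.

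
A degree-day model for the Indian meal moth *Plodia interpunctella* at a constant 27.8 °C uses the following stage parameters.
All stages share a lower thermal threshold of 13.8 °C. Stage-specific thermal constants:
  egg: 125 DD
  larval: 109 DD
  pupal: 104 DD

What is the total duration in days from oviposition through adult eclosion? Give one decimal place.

24.1 days

Daily accumulation at 27.8 °C = 27.8 − 13.8 = 14.0 DD/day.
Total K = 125 + 109 + 104 = 338 DD.
Total duration = 338 / 14.0 = 24.143 ≈ 24.1 days.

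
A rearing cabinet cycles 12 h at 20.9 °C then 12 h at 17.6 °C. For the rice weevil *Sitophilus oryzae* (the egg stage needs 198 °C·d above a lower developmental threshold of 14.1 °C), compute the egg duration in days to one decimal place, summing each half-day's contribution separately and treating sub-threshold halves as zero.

Day half: max(0, 20.9 − 14.1) × 0.5 = 6.8 × 0.5 = 3.40 DD.
Night half: max(0, 17.6 − 14.1) × 0.5 = 3.5 × 0.5 = 1.75 DD.
Per 24 h: 5.15 DD/day.
Duration = 198 / 5.15 = 38.447 ≈ 38.4 days.

38.4 days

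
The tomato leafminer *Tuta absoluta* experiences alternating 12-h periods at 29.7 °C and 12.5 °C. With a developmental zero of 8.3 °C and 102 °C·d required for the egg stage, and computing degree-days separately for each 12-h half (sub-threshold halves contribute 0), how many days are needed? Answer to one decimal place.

Day half: max(0, 29.7 − 8.3) × 0.5 = 21.4 × 0.5 = 10.70 DD.
Night half: max(0, 12.5 − 8.3) × 0.5 = 4.2 × 0.5 = 2.10 DD.
Per 24 h: 12.80 DD/day.
Duration = 102 / 12.80 = 7.969 ≈ 8.0 days.

8.0 days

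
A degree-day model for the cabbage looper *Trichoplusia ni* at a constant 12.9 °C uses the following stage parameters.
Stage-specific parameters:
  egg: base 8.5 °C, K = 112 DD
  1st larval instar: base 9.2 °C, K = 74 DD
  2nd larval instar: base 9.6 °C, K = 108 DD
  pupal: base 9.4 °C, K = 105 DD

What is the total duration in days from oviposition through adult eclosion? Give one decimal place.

108.2 days

egg: 112 / (12.9 − 8.5) = 112 / 4.4 = 25.455 d.
1st larval instar: 74 / (12.9 − 9.2) = 74 / 3.7 = 20.000 d.
2nd larval instar: 108 / (12.9 − 9.6) = 108 / 3.3 = 32.727 d.
pupal: 105 / (12.9 − 9.4) = 105 / 3.5 = 30.000 d.
Sum = 108.182 ≈ 108.2 days.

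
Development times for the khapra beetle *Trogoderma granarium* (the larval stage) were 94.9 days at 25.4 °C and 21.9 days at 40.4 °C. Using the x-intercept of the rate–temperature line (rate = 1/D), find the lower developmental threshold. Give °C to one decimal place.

20.9 °C

Equal thermal constants: D₁(T₁ − T_b) = D₂(T₂ − T_b).
94.9·(25.4 − T_b) = 21.9·(40.4 − T_b)
T_b = (94.9·25.4 − 21.9·40.4) / (94.9 − 21.9) = 1525.70 / 73.0 = 20.900 °C ≈ 20.9 °C.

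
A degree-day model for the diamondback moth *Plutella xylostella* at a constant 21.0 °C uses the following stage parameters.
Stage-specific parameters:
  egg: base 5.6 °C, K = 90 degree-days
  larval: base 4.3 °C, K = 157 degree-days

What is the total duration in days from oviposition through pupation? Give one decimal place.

15.2 days

egg: 90 / (21.0 − 5.6) = 90 / 15.4 = 5.844 d.
larval: 157 / (21.0 − 4.3) = 157 / 16.7 = 9.401 d.
Sum = 15.245 ≈ 15.2 days.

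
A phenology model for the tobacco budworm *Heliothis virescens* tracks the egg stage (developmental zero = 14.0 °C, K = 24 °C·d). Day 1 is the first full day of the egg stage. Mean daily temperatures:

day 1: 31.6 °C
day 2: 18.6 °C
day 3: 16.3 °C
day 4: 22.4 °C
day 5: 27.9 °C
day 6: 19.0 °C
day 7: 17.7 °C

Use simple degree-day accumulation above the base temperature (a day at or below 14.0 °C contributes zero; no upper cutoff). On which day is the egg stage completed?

Daily DD above 14.0 °C: 17.6, 4.6, 2.3, 8.4, 13.9, 5.0, 3.7.
Cumulative: 17.6, 22.2, 24.5, 32.9, 46.8, 51.8, 55.5.
The total first reaches 24 DD on day 3.

day 3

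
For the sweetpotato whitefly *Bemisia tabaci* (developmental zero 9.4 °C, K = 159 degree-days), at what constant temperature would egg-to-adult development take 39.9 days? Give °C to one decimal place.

Required daily accumulation = 159 / 39.9 = 3.985 DD/day.
T = T_base + 3.985 = 9.4 + 3.985 = 13.385 ≈ 13.4 °C.

13.4 °C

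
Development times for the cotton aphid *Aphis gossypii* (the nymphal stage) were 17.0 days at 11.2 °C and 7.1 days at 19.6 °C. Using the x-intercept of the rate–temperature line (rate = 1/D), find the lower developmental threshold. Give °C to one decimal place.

5.2 °C

Under the model K = D·(T − T_b), so D₁·(T₁ − T_b) = D₂·(T₂ − T_b).
17.0·(11.2 − T_b) = 7.1·(19.6 − T_b)
T_b = (17.0·11.2 − 7.1·19.6) / (17.0 − 7.1) = 51.24 / 9.9 = 5.176 °C ≈ 5.2 °C.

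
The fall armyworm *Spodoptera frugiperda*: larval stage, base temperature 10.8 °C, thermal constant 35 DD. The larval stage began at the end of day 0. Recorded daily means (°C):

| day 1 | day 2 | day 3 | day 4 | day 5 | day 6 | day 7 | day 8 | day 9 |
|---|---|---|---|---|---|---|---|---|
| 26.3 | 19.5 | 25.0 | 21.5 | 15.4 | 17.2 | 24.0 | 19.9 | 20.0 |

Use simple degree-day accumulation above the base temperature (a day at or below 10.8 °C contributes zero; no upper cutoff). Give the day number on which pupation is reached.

day 3

Daily DD above 10.8 °C: 15.5, 8.7, 14.2, 10.7, 4.6, 6.4, 13.2, 9.1, 9.2.
Cumulative: 15.5, 24.2, 38.4, 49.1, 53.7, 60.1, 73.3, 82.4, 91.6.
The total first reaches 35 DD on day 3.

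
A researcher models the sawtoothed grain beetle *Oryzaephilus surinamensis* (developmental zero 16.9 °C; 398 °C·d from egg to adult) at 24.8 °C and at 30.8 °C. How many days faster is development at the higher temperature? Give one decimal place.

21.7 days

At 24.8 °C: 398 / (24.8 − 16.9) = 398 / 7.9 = 50.380 d.
At 30.8 °C: 398 / (30.8 − 16.9) = 398 / 13.9 = 28.633 d.
Difference = |50.380 − 28.633| = 21.747 ≈ 21.7 days.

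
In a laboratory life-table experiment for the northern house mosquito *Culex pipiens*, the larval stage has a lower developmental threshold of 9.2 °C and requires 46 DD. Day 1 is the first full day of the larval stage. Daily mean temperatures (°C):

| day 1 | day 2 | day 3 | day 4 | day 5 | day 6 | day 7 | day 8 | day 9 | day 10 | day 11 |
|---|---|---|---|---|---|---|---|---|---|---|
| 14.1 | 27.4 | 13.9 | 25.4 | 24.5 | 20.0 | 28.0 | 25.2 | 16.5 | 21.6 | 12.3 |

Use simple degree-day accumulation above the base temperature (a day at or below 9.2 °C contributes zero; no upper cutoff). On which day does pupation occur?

day 5

Daily DD above 9.2 °C: 4.9, 18.2, 4.7, 16.2, 15.3, 10.8, 18.8, 16.0, 7.3, 12.4, 3.1.
Cumulative: 4.9, 23.1, 27.8, 44.0, 59.3, 70.1, 88.9, 104.9, 112.2, 124.6, 127.7.
The total first reaches 46 DD on day 5.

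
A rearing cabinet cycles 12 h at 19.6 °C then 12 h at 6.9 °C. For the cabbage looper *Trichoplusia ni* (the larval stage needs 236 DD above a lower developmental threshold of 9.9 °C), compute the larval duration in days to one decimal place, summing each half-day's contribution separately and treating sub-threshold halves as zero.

48.7 days

Day half: max(0, 19.6 − 9.9) × 0.5 = 9.7 × 0.5 = 4.85 DD.
Night half: max(0, 6.9 − 9.9) × 0.5 = 0.0 × 0.5 = 0.00 DD.
Per 24 h: 4.85 DD/day.
Duration = 236 / 4.85 = 48.660 ≈ 48.7 days.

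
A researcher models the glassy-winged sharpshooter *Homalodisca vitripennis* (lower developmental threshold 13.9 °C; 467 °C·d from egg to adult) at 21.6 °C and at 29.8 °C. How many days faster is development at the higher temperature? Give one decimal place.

At 21.6 °C: 467 / (21.6 − 13.9) = 467 / 7.7 = 60.649 d.
At 29.8 °C: 467 / (29.8 − 13.9) = 467 / 15.9 = 29.371 d.
Difference = |60.649 − 29.371| = 31.278 ≈ 31.3 days.

31.3 days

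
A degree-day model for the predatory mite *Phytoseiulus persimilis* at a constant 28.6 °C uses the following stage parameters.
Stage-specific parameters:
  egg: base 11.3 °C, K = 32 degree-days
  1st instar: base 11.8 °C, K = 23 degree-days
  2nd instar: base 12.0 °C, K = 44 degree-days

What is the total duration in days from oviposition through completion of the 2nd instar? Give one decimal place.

5.9 days

egg: 32 / (28.6 − 11.3) = 32 / 17.3 = 1.850 d.
1st instar: 23 / (28.6 − 11.8) = 23 / 16.8 = 1.369 d.
2nd instar: 44 / (28.6 − 12.0) = 44 / 16.6 = 2.651 d.
Sum = 5.869 ≈ 5.9 days.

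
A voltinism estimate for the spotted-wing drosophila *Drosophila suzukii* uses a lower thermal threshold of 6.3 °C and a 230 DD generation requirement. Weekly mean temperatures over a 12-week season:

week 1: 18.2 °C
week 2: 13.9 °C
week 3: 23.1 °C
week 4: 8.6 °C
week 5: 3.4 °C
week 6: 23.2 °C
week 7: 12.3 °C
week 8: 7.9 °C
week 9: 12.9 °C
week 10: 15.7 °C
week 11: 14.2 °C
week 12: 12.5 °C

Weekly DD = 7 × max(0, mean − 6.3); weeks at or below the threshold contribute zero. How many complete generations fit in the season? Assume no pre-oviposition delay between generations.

Weekly DD (7 × max(0, T̄ − 6.3)): 83.3, 53.2, 117.6, 16.1, 0.0, 118.3, 42.0, 11.2, 46.2, 65.8, 55.3, 43.4.
Season total = 652.4 DD.
Complete generations = ⌊652.4 / 230⌋ = 2.

2 generations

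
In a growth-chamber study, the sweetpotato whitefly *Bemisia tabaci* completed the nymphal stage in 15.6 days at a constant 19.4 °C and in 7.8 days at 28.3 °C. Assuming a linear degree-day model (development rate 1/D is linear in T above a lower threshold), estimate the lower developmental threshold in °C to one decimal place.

Under the model K = D·(T − T_b), so D₁·(T₁ − T_b) = D₂·(T₂ − T_b).
15.6·(19.4 − T_b) = 7.8·(28.3 − T_b)
T_b = (15.6·19.4 − 7.8·28.3) / (15.6 − 7.8) = 81.90 / 7.8 = 10.500 °C ≈ 10.5 °C.

10.5 °C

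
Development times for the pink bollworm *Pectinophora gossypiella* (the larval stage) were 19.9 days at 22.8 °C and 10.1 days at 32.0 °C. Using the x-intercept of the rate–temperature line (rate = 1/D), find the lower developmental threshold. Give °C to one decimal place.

Under the model K = D·(T − T_b), so D₁·(T₁ − T_b) = D₂·(T₂ − T_b).
19.9·(22.8 − T_b) = 10.1·(32.0 − T_b)
T_b = (19.9·22.8 − 10.1·32.0) / (19.9 − 10.1) = 130.52 / 9.8 = 13.318 °C ≈ 13.3 °C.

13.3 °C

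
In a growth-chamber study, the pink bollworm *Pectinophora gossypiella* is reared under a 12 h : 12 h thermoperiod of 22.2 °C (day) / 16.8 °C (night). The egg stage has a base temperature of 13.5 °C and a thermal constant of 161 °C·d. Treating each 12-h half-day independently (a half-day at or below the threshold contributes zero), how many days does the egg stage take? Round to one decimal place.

Day half: max(0, 22.2 − 13.5) × 0.5 = 8.7 × 0.5 = 4.35 DD.
Night half: max(0, 16.8 − 13.5) × 0.5 = 3.3 × 0.5 = 1.65 DD.
Per 24 h: 6.00 DD/day.
Duration = 161 / 6.00 = 26.833 ≈ 26.8 days.

26.8 days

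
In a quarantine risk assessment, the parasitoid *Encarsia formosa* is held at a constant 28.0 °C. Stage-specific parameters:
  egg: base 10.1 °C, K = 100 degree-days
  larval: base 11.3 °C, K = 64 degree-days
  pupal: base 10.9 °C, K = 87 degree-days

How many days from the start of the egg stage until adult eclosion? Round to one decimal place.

14.5 days

egg: 100 / (28.0 − 10.1) = 100 / 17.9 = 5.587 d.
larval: 64 / (28.0 − 11.3) = 64 / 16.7 = 3.832 d.
pupal: 87 / (28.0 − 10.9) = 87 / 17.1 = 5.088 d.
Sum = 14.507 ≈ 14.5 days.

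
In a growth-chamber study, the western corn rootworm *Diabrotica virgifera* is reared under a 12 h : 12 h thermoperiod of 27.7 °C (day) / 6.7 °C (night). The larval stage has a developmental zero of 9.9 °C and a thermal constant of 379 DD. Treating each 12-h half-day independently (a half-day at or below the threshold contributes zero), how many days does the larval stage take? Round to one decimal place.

42.6 days

Day half: max(0, 27.7 − 9.9) × 0.5 = 17.8 × 0.5 = 8.90 DD.
Night half: max(0, 6.7 − 9.9) × 0.5 = 0.0 × 0.5 = 0.00 DD.
Per 24 h: 8.90 DD/day.
Duration = 379 / 8.90 = 42.584 ≈ 42.6 days.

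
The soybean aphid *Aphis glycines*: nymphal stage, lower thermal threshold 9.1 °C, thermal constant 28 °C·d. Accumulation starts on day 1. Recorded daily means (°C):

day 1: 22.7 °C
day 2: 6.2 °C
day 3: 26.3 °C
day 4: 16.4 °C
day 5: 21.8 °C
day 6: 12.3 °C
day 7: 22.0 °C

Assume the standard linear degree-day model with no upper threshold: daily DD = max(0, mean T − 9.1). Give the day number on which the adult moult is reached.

day 3

Daily DD above 9.1 °C: 13.6, 0.0, 17.2, 7.3, 12.7, 3.2, 12.9.
Cumulative: 13.6, 13.6, 30.8, 38.1, 50.8, 54.0, 66.9.
The total first reaches 28 DD on day 3.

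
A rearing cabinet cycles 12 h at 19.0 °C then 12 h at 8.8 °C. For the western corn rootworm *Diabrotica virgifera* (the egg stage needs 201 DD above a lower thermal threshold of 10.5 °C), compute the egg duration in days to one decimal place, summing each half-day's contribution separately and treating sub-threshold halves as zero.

47.3 days

Day half: max(0, 19.0 − 10.5) × 0.5 = 8.5 × 0.5 = 4.25 DD.
Night half: max(0, 8.8 − 10.5) × 0.5 = 0.0 × 0.5 = 0.00 DD.
Per 24 h: 4.25 DD/day.
Duration = 201 / 4.25 = 47.294 ≈ 47.3 days.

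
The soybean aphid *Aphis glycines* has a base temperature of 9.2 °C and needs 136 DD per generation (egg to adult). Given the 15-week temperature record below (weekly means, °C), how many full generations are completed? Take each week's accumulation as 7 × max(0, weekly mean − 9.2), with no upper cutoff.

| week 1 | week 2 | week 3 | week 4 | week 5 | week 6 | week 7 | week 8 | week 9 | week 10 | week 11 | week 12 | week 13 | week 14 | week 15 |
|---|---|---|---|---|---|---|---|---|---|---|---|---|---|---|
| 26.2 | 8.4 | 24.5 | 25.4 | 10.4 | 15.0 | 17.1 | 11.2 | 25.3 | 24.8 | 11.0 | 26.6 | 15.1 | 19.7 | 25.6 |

Weekly DD (7 × max(0, T̄ − 9.2)): 119.0, 0.0, 107.1, 113.4, 8.4, 40.6, 55.3, 14.0, 112.7, 109.2, 12.6, 121.8, 41.3, 73.5, 114.8.
Season total = 1043.7 DD.
Complete generations = ⌊1043.7 / 136⌋ = 7.

7 generations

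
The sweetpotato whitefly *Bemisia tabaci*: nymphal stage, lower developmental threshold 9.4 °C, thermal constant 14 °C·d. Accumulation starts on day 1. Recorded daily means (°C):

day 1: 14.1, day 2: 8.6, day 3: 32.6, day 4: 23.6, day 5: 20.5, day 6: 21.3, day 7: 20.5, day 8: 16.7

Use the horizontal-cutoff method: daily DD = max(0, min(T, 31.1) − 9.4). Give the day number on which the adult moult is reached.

day 3

Daily DD above 9.4 °C (capped at 21.7): 4.7, 0.0, 21.7, 14.2, 11.1, 11.9, 11.1, 7.3.
Cumulative: 4.7, 4.7, 26.4, 40.6, 51.7, 63.6, 74.7, 82.0.
The total first reaches 14 DD on day 3.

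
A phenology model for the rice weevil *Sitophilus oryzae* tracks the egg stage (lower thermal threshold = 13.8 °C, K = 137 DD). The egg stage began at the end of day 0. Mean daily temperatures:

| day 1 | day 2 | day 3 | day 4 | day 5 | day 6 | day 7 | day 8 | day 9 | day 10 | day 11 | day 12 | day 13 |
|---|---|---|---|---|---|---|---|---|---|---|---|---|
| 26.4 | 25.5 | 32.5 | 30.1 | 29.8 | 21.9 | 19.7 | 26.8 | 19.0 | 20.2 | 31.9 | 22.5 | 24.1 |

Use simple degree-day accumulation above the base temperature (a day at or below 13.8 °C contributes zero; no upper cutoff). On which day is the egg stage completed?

day 12

Daily DD above 13.8 °C: 12.6, 11.7, 18.7, 16.3, 16.0, 8.1, 5.9, 13.0, 5.2, 6.4, 18.1, 8.7, 10.3.
Cumulative: 12.6, 24.3, 43.0, 59.3, 75.3, 83.4, 89.3, 102.3, 107.5, 113.9, 132.0, 140.7, 151.0.
The total first reaches 137 DD on day 12.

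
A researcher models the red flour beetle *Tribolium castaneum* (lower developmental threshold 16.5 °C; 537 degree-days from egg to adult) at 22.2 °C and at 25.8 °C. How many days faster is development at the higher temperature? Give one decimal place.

36.5 days

At 22.2 °C: 537 / (22.2 − 16.5) = 537 / 5.7 = 94.211 d.
At 25.8 °C: 537 / (25.8 − 16.5) = 537 / 9.3 = 57.742 d.
Difference = |94.211 − 57.742| = 36.469 ≈ 36.5 days.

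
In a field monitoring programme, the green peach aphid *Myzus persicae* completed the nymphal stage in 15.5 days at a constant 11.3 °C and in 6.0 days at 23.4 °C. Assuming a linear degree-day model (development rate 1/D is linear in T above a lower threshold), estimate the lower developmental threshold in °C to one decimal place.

Under the model K = D·(T − T_b), so D₁·(T₁ − T_b) = D₂·(T₂ − T_b).
15.5·(11.3 − T_b) = 6.0·(23.4 − T_b)
T_b = (15.5·11.3 − 6.0·23.4) / (15.5 − 6.0) = 34.75 / 9.5 = 3.658 °C ≈ 3.7 °C.

3.7 °C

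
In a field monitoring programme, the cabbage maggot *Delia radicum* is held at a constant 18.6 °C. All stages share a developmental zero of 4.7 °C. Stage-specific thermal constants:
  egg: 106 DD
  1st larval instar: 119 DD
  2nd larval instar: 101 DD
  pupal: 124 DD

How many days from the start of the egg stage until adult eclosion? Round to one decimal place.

Daily accumulation at 18.6 °C = 18.6 − 4.7 = 13.9 DD/day.
Total K = 106 + 119 + 101 + 124 = 450 DD.
Total duration = 450 / 13.9 = 32.374 ≈ 32.4 days.

32.4 days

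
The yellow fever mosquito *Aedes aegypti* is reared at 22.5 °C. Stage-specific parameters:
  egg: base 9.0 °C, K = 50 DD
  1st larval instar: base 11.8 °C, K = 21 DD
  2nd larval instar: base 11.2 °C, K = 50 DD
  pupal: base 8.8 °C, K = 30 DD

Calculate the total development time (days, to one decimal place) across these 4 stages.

12.3 days

egg: 50 / (22.5 − 9.0) = 50 / 13.5 = 3.704 d.
1st larval instar: 21 / (22.5 − 11.8) = 21 / 10.7 = 1.963 d.
2nd larval instar: 50 / (22.5 − 11.2) = 50 / 11.3 = 4.425 d.
pupal: 30 / (22.5 − 8.8) = 30 / 13.7 = 2.190 d.
Sum = 12.281 ≈ 12.3 days.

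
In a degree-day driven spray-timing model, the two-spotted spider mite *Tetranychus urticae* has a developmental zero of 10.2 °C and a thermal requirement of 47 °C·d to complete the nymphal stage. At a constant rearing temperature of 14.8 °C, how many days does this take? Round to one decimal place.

10.2 days

Daily accumulation = 14.8 − 10.2 = 4.6 DD/day.
Duration = 47 / 4.6 = 10.217 ≈ 10.2 days.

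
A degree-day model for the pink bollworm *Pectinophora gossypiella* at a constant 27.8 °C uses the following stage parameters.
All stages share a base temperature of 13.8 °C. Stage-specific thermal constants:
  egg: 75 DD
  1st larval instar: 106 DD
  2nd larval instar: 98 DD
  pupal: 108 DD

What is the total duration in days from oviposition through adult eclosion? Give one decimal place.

Daily accumulation at 27.8 °C = 27.8 − 13.8 = 14.0 DD/day.
Total K = 75 + 106 + 98 + 108 = 387 DD.
Total duration = 387 / 14.0 = 27.643 ≈ 27.6 days.

27.6 days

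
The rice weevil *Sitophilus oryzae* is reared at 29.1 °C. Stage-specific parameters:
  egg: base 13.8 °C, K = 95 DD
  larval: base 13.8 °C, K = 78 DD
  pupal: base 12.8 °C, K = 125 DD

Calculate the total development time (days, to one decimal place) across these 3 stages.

egg: 95 / (29.1 − 13.8) = 95 / 15.3 = 6.209 d.
larval: 78 / (29.1 − 13.8) = 78 / 15.3 = 5.098 d.
pupal: 125 / (29.1 − 12.8) = 125 / 16.3 = 7.669 d.
Sum = 18.976 ≈ 19.0 days.

19.0 days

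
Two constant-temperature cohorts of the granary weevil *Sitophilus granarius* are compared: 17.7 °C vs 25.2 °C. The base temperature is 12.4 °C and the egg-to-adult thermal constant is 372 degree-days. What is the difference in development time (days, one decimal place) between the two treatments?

At 17.7 °C: 372 / (17.7 − 12.4) = 372 / 5.3 = 70.189 d.
At 25.2 °C: 372 / (25.2 − 12.4) = 372 / 12.8 = 29.063 d.
Difference = |70.189 − 29.063| = 41.126 ≈ 41.1 days.

41.1 days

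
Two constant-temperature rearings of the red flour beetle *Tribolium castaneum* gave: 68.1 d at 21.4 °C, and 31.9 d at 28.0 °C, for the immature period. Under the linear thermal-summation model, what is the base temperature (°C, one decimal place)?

15.6 °C

Linear rate model ⇒ the product D·(T − T_b) is constant across temperatures.
68.1·(21.4 − T_b) = 31.9·(28.0 − T_b)
T_b = (68.1·21.4 − 31.9·28.0) / (68.1 − 31.9) = 564.14 / 36.2 = 15.584 °C ≈ 15.6 °C.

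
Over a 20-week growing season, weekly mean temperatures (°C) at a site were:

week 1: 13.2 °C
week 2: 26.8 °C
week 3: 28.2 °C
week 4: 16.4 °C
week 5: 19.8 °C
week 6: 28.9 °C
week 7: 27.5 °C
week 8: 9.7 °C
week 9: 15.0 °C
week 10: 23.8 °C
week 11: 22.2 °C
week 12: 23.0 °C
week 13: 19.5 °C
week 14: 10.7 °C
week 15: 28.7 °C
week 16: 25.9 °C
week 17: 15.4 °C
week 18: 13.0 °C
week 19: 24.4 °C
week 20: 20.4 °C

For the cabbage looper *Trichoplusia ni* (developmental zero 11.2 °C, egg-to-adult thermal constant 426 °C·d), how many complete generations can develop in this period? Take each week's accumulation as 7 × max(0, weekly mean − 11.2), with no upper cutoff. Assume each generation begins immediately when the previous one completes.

Weekly DD (7 × max(0, T̄ − 11.2)): 14.0, 109.2, 119.0, 36.4, 60.2, 123.9, 114.1, 0.0, 26.6, 88.2, 77.0, 82.6, 58.1, 0.0, 122.5, 102.9, 29.4, 12.6, 92.4, 64.4.
Season total = 1333.5 DD.
Complete generations = ⌊1333.5 / 426⌋ = 3.

3 generations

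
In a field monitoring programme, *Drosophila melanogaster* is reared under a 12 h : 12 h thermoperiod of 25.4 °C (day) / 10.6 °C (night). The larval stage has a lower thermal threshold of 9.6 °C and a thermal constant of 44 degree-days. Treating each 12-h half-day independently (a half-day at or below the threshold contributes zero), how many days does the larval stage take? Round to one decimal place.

Day half: max(0, 25.4 − 9.6) × 0.5 = 15.8 × 0.5 = 7.90 DD.
Night half: max(0, 10.6 − 9.6) × 0.5 = 1.0 × 0.5 = 0.50 DD.
Per 24 h: 8.40 DD/day.
Duration = 44 / 8.40 = 5.238 ≈ 5.2 days.

5.2 days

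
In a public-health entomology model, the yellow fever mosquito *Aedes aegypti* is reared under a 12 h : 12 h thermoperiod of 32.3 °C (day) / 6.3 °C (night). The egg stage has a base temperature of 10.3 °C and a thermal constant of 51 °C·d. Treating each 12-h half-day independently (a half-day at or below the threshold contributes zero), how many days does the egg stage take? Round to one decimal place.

Day half: max(0, 32.3 − 10.3) × 0.5 = 22.0 × 0.5 = 11.00 DD.
Night half: max(0, 6.3 − 10.3) × 0.5 = 0.0 × 0.5 = 0.00 DD.
Per 24 h: 11.00 DD/day.
Duration = 51 / 11.00 = 4.636 ≈ 4.6 days.

4.6 days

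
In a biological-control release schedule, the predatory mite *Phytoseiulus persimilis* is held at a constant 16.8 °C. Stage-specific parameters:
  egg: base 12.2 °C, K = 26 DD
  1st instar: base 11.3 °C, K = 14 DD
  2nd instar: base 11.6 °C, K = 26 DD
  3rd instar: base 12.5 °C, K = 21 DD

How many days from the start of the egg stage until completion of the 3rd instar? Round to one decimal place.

egg: 26 / (16.8 − 12.2) = 26 / 4.6 = 5.652 d.
1st instar: 14 / (16.8 − 11.3) = 14 / 5.5 = 2.545 d.
2nd instar: 26 / (16.8 − 11.6) = 26 / 5.2 = 5.000 d.
3rd instar: 21 / (16.8 − 12.5) = 21 / 4.3 = 4.884 d.
Sum = 18.081 ≈ 18.1 days.

18.1 days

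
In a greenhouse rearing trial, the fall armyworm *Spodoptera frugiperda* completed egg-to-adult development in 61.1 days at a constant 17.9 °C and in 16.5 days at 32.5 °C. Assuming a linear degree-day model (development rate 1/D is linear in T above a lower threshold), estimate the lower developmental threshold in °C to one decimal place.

12.5 °C

Under the model K = D·(T − T_b), so D₁·(T₁ − T_b) = D₂·(T₂ − T_b).
61.1·(17.9 − T_b) = 16.5·(32.5 − T_b)
T_b = (61.1·17.9 − 16.5·32.5) / (61.1 − 16.5) = 557.44 / 44.6 = 12.499 °C ≈ 12.5 °C.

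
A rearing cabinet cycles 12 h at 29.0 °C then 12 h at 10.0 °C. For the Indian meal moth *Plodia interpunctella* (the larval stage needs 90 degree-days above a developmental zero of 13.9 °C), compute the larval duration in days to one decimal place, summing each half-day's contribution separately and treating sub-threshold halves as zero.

11.9 days

Day half: max(0, 29.0 − 13.9) × 0.5 = 15.1 × 0.5 = 7.55 DD.
Night half: max(0, 10.0 − 13.9) × 0.5 = 0.0 × 0.5 = 0.00 DD.
Per 24 h: 7.55 DD/day.
Duration = 90 / 7.55 = 11.921 ≈ 11.9 days.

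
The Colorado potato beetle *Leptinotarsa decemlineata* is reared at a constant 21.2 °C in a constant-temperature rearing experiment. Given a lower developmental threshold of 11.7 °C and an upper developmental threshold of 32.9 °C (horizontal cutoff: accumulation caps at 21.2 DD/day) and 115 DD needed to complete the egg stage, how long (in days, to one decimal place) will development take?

Daily accumulation = 21.2 − 11.7 = 9.5 DD/day.
Duration = 115 / 9.5 = 12.105 ≈ 12.1 days.

12.1 days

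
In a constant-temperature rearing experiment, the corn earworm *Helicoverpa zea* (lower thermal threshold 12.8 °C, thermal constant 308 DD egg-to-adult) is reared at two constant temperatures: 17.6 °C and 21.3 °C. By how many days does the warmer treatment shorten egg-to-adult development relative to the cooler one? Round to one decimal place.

At 17.6 °C: 308 / (17.6 − 12.8) = 308 / 4.8 = 64.167 d.
At 21.3 °C: 308 / (21.3 − 12.8) = 308 / 8.5 = 36.235 d.
Difference = |64.167 − 36.235| = 27.931 ≈ 27.9 days.

27.9 days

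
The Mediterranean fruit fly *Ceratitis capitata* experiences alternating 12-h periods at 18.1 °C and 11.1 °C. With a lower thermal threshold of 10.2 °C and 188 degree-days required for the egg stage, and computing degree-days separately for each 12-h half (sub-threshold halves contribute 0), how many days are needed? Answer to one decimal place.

42.7 days

Day half: max(0, 18.1 − 10.2) × 0.5 = 7.9 × 0.5 = 3.95 DD.
Night half: max(0, 11.1 − 10.2) × 0.5 = 0.9 × 0.5 = 0.45 DD.
Per 24 h: 4.40 DD/day.
Duration = 188 / 4.40 = 42.727 ≈ 42.7 days.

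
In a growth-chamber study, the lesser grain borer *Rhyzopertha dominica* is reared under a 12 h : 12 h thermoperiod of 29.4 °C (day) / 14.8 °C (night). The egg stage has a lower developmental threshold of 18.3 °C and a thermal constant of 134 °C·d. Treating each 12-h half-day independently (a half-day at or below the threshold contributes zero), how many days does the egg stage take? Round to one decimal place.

24.1 days

Day half: max(0, 29.4 − 18.3) × 0.5 = 11.1 × 0.5 = 5.55 DD.
Night half: max(0, 14.8 − 18.3) × 0.5 = 0.0 × 0.5 = 0.00 DD.
Per 24 h: 5.55 DD/day.
Duration = 134 / 5.55 = 24.144 ≈ 24.1 days.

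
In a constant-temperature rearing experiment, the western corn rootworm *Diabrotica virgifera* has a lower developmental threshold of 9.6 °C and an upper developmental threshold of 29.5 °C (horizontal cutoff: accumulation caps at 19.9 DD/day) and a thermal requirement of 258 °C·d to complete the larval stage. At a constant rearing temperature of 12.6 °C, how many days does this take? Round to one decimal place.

Daily accumulation = 12.6 − 9.6 = 3.0 DD/day.
Duration = 258 / 3.0 = 86.000 ≈ 86.0 days.

86.0 days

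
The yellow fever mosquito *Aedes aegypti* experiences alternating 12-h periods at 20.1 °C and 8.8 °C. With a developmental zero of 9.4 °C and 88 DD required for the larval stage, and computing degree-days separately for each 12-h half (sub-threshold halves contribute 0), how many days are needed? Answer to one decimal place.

16.4 days

Day half: max(0, 20.1 − 9.4) × 0.5 = 10.7 × 0.5 = 5.35 DD.
Night half: max(0, 8.8 − 9.4) × 0.5 = 0.0 × 0.5 = 0.00 DD.
Per 24 h: 5.35 DD/day.
Duration = 88 / 5.35 = 16.449 ≈ 16.4 days.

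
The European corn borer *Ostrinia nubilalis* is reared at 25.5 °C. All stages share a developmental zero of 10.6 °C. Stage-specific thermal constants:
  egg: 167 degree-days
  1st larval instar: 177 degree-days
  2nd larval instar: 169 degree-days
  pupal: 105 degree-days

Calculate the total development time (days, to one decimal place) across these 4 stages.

41.5 days

Daily accumulation at 25.5 °C = 25.5 − 10.6 = 14.9 DD/day.
Total K = 167 + 177 + 169 + 105 = 618 DD.
Total duration = 618 / 14.9 = 41.477 ≈ 41.5 days.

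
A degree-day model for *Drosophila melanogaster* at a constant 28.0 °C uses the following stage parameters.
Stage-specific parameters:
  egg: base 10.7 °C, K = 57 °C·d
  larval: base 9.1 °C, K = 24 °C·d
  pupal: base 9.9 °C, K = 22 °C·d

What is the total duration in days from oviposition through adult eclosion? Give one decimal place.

5.8 days

egg: 57 / (28.0 − 10.7) = 57 / 17.3 = 3.295 d.
larval: 24 / (28.0 − 9.1) = 24 / 18.9 = 1.270 d.
pupal: 22 / (28.0 − 9.9) = 22 / 18.1 = 1.215 d.
Sum = 5.780 ≈ 5.8 days.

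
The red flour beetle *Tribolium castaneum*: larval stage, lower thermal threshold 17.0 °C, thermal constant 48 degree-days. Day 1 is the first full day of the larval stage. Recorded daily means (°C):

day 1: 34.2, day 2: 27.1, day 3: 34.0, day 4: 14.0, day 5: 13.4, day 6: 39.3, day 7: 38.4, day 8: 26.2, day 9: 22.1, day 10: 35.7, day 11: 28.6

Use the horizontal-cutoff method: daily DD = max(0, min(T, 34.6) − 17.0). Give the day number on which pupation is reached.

day 6

Daily DD above 17.0 °C (capped at 17.6): 17.2, 10.1, 17.0, 0.0, 0.0, 17.6, 17.6, 9.2, 5.1, 17.6, 11.6.
Cumulative: 17.2, 27.3, 44.3, 44.3, 44.3, 61.9, 79.5, 88.7, 93.8, 111.4, 123.0.
The total first reaches 48 DD on day 6.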